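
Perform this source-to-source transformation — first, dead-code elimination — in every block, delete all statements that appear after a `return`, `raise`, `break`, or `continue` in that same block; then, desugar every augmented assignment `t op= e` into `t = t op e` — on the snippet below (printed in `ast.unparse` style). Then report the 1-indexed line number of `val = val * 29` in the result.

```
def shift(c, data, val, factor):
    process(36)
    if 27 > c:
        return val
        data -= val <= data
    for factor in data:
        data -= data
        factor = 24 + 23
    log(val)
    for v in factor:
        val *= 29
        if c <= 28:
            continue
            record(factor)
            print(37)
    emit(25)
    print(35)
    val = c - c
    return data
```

10

Transformed code:
def shift(c, data, val, factor):
    process(36)
    if 27 > c:
        return val
    for factor in data:
        data = data - data
        factor = 24 + 23
    log(val)
    for v in factor:
        val = val * 29
        if c <= 28:
            continue
    emit(25)
    print(35)
    val = c - c
    return data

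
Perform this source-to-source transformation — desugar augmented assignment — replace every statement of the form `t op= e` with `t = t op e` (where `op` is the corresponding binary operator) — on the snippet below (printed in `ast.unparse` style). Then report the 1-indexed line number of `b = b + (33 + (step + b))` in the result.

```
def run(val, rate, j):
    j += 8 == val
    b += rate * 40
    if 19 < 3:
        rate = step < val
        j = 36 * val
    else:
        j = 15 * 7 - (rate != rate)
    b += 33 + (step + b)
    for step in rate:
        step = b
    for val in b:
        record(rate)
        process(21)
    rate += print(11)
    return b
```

9

Transformed code:
def run(val, rate, j):
    j = j + (8 == val)
    b = b + rate * 40
    if 19 < 3:
        rate = step < val
        j = 36 * val
    else:
        j = 15 * 7 - (rate != rate)
    b = b + (33 + (step + b))
    for step in rate:
        step = b
    for val in b:
        record(rate)
        process(21)
    rate = rate + print(11)
    return b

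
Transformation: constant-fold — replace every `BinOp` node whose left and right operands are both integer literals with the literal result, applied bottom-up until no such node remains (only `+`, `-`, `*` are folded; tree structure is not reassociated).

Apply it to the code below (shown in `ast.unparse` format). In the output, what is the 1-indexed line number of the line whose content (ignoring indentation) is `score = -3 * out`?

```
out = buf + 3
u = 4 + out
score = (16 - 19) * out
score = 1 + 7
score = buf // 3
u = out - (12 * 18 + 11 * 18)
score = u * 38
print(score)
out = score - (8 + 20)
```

3

Transformed code:
out = buf + 3
u = 4 + out
score = -3 * out
score = 8
score = buf // 3
u = out - 414
score = u * 38
print(score)
out = score - 28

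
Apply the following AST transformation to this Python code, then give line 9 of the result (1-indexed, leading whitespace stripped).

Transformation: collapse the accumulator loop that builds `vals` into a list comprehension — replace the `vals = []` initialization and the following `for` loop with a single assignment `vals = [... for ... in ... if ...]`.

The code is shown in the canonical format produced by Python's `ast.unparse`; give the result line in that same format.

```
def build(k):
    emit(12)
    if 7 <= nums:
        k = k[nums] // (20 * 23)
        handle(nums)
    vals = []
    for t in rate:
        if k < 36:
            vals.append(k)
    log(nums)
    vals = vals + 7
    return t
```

return t

Transformed code:
def build(k):
    emit(12)
    if 7 <= nums:
        k = k[nums] // (20 * 23)
        handle(nums)
    vals = [k for t in rate if k < 36]
    log(nums)
    vals = vals + 7
    return t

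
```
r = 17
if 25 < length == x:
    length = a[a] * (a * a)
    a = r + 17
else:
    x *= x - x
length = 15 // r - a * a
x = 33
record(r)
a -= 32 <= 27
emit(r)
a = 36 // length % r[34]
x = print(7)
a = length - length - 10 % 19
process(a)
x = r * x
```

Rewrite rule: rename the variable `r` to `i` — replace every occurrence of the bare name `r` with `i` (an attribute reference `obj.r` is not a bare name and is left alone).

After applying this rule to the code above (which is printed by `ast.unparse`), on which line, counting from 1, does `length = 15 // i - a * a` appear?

Transformed code:
i = 17
if 25 < length == x:
    length = a[a] * (a * a)
    a = i + 17
else:
    x *= x - x
length = 15 // i - a * a
x = 33
record(i)
a -= 32 <= 27
emit(i)
a = 36 // length % i[34]
x = print(7)
a = length - length - 10 % 19
process(a)
x = i * x

7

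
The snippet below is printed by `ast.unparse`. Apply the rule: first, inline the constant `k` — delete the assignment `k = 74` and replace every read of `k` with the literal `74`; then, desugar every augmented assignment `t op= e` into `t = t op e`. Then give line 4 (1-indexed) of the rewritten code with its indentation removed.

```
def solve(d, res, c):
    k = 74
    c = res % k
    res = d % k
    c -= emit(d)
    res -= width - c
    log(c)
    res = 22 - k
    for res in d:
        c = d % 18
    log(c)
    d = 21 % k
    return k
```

c = c - emit(d)

Transformed code:
def solve(d, res, c):
    c = res % 74
    res = d % 74
    c = c - emit(d)
    res = res - (width - c)
    log(c)
    res = 22 - 74
    for res in d:
        c = d % 18
    log(c)
    d = 21 % 74
    return 74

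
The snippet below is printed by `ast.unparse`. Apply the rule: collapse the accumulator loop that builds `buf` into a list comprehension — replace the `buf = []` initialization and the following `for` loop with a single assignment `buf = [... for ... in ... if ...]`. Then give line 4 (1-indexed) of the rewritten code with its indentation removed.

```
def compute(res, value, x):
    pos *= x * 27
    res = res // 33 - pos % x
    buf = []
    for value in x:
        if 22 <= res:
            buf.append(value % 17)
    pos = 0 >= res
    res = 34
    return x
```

Transformed code:
def compute(res, value, x):
    pos *= x * 27
    res = res // 33 - pos % x
    buf = [value % 17 for value in x if 22 <= res]
    pos = 0 >= res
    res = 34
    return x

buf = [value % 17 for value in x if 22 <= res]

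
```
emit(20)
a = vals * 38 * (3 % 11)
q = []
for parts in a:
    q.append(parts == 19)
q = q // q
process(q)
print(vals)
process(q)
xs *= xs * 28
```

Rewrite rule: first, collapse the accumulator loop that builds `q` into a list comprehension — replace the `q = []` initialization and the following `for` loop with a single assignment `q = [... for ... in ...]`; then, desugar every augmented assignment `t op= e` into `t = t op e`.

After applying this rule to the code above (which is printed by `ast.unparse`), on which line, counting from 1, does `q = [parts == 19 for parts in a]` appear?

3

Transformed code:
emit(20)
a = vals * 38 * (3 % 11)
q = [parts == 19 for parts in a]
q = q // q
process(q)
print(vals)
process(q)
xs = xs * (xs * 28)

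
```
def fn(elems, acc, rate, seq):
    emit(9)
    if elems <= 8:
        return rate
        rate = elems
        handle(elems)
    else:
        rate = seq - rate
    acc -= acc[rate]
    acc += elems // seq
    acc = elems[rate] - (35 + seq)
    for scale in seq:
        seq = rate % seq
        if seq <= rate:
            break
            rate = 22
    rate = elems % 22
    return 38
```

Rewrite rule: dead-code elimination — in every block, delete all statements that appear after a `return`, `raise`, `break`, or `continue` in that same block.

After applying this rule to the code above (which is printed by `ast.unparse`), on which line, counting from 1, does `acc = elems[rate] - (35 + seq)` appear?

Transformed code:
def fn(elems, acc, rate, seq):
    emit(9)
    if elems <= 8:
        return rate
    else:
        rate = seq - rate
    acc -= acc[rate]
    acc += elems // seq
    acc = elems[rate] - (35 + seq)
    for scale in seq:
        seq = rate % seq
        if seq <= rate:
            break
    rate = elems % 22
    return 38

9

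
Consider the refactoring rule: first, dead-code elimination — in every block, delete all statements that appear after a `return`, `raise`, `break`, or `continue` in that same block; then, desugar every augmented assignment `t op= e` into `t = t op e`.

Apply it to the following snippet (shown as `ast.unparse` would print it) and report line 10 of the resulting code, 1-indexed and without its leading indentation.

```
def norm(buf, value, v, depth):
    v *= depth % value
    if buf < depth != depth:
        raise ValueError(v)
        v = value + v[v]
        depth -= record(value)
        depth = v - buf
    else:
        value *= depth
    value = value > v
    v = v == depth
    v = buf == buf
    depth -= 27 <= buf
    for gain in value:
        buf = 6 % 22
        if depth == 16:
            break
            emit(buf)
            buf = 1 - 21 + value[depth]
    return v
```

Transformed code:
def norm(buf, value, v, depth):
    v = v * (depth % value)
    if buf < depth != depth:
        raise ValueError(v)
    else:
        value = value * depth
    value = value > v
    v = v == depth
    v = buf == buf
    depth = depth - (27 <= buf)
    for gain in value:
        buf = 6 % 22
        if depth == 16:
            break
    return v

depth = depth - (27 <= buf)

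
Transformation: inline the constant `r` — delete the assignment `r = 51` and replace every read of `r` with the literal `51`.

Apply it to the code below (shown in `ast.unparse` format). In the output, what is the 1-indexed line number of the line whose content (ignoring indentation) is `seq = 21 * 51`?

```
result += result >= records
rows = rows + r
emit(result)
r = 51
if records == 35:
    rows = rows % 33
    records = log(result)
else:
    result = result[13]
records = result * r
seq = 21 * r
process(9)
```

Transformed code:
result += result >= records
rows = rows + 51
emit(result)
if records == 35:
    rows = rows % 33
    records = log(result)
else:
    result = result[13]
records = result * 51
seq = 21 * 51
process(9)

10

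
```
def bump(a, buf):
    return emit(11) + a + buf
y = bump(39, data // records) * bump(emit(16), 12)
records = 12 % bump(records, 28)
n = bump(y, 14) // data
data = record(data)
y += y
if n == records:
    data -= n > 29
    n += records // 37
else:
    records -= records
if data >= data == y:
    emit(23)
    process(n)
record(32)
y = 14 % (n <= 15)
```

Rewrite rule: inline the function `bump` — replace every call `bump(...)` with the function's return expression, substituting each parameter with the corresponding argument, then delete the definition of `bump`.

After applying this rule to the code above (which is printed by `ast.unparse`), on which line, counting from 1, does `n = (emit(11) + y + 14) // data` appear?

3

Transformed code:
y = (emit(11) + 39 + data // records) * (emit(11) + emit(16) + 12)
records = 12 % (emit(11) + records + 28)
n = (emit(11) + y + 14) // data
data = record(data)
y += y
if n == records:
    data -= n > 29
    n += records // 37
else:
    records -= records
if data >= data == y:
    emit(23)
    process(n)
record(32)
y = 14 % (n <= 15)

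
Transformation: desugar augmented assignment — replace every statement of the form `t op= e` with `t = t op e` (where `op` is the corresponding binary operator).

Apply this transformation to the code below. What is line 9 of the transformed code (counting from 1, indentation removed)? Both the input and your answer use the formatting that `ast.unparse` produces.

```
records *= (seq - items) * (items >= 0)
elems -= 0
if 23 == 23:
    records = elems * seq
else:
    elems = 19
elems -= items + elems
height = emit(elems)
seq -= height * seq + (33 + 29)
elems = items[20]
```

Transformed code:
records = records * ((seq - items) * (items >= 0))
elems = elems - 0
if 23 == 23:
    records = elems * seq
else:
    elems = 19
elems = elems - (items + elems)
height = emit(elems)
seq = seq - (height * seq + (33 + 29))
elems = items[20]

seq = seq - (height * seq + (33 + 29))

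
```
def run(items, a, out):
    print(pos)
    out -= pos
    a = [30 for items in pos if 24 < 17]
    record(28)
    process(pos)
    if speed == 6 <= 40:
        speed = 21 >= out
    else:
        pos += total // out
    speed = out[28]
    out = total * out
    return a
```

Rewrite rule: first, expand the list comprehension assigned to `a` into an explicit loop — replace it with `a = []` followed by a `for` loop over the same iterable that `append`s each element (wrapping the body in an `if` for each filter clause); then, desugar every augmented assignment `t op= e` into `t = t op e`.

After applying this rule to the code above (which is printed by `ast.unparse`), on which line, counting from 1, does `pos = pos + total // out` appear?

Transformed code:
def run(items, a, out):
    print(pos)
    out = out - pos
    a = []
    for items in pos:
        if 24 < 17:
            a.append(30)
    record(28)
    process(pos)
    if speed == 6 <= 40:
        speed = 21 >= out
    else:
        pos = pos + total // out
    speed = out[28]
    out = total * out
    return a

13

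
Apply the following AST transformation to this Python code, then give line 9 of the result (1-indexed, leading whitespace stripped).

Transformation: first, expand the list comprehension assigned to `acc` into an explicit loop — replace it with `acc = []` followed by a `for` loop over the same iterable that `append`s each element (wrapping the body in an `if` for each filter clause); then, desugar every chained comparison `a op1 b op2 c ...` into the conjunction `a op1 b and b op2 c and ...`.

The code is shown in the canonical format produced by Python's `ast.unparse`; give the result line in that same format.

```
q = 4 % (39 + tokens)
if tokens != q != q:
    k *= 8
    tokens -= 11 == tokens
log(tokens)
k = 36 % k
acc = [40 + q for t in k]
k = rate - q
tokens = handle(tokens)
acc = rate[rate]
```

acc.append(40 + q)

Transformed code:
q = 4 % (39 + tokens)
if tokens != q and q != q:
    k *= 8
    tokens -= 11 == tokens
log(tokens)
k = 36 % k
acc = []
for t in k:
    acc.append(40 + q)
k = rate - q
tokens = handle(tokens)
acc = rate[rate]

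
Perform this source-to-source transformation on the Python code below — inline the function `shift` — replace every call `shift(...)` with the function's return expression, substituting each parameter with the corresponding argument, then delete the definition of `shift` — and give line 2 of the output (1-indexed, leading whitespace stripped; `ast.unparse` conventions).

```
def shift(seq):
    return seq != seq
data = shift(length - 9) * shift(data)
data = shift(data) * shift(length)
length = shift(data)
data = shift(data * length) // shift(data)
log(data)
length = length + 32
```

data = (data != data) * (length != length)

Transformed code:
data = (length - 9 != length - 9) * (data != data)
data = (data != data) * (length != length)
length = data != data
data = (data * length != data * length) // (data != data)
log(data)
length = length + 32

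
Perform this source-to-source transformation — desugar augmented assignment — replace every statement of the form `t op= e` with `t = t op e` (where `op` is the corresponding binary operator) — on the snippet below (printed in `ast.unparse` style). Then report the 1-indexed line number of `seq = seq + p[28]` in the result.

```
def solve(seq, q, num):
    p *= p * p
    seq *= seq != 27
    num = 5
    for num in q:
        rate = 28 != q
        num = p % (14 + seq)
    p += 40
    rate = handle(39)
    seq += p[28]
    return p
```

10

Transformed code:
def solve(seq, q, num):
    p = p * (p * p)
    seq = seq * (seq != 27)
    num = 5
    for num in q:
        rate = 28 != q
        num = p % (14 + seq)
    p = p + 40
    rate = handle(39)
    seq = seq + p[28]
    return p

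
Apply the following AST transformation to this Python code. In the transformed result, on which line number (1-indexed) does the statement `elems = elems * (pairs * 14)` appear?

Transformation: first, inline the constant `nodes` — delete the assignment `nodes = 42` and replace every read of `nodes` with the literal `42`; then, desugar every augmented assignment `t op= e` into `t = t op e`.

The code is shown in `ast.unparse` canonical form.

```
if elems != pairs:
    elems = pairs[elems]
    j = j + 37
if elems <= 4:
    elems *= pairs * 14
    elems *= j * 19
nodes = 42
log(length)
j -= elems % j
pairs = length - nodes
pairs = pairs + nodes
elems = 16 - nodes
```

5

Transformed code:
if elems != pairs:
    elems = pairs[elems]
    j = j + 37
if elems <= 4:
    elems = elems * (pairs * 14)
    elems = elems * (j * 19)
log(length)
j = j - elems % j
pairs = length - 42
pairs = pairs + 42
elems = 16 - 42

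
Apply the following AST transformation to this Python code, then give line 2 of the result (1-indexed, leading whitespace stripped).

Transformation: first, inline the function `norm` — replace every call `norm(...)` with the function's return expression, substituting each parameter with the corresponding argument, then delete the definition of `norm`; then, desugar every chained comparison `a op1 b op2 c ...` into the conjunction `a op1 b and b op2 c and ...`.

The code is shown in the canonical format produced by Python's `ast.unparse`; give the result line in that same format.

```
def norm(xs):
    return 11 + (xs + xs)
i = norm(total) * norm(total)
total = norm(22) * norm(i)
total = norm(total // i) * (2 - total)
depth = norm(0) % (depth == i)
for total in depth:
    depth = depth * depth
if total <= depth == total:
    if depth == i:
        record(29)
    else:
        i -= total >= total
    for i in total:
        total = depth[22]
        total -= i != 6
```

Transformed code:
i = (11 + (total + total)) * (11 + (total + total))
total = (11 + (22 + 22)) * (11 + (i + i))
total = (11 + (total // i + total // i)) * (2 - total)
depth = (11 + (0 + 0)) % (depth == i)
for total in depth:
    depth = depth * depth
if total <= depth and depth == total:
    if depth == i:
        record(29)
    else:
        i -= total >= total
    for i in total:
        total = depth[22]
        total -= i != 6

total = (11 + (22 + 22)) * (11 + (i + i))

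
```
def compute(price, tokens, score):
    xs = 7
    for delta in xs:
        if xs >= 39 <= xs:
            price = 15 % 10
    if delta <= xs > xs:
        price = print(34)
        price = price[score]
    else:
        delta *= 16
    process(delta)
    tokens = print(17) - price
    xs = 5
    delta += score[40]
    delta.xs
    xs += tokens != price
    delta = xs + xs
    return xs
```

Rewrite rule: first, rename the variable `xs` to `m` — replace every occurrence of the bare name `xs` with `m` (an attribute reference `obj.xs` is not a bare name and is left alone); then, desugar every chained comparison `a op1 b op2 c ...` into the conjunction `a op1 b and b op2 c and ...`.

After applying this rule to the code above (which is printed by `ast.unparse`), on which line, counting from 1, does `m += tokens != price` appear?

Transformed code:
def compute(price, tokens, score):
    m = 7
    for delta in m:
        if m >= 39 and 39 <= m:
            price = 15 % 10
    if delta <= m and m > m:
        price = print(34)
        price = price[score]
    else:
        delta *= 16
    process(delta)
    tokens = print(17) - price
    m = 5
    delta += score[40]
    delta.xs
    m += tokens != price
    delta = m + m
    return m

16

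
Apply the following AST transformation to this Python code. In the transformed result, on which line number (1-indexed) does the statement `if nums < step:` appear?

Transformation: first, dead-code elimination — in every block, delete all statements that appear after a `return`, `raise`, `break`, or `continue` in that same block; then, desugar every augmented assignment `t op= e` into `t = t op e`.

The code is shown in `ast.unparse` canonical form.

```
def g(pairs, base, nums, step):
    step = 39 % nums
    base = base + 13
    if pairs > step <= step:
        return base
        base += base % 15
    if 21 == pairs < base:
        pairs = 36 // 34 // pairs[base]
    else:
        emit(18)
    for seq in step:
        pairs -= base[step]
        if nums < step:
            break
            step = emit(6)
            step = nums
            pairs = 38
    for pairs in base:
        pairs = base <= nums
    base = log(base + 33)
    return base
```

12

Transformed code:
def g(pairs, base, nums, step):
    step = 39 % nums
    base = base + 13
    if pairs > step <= step:
        return base
    if 21 == pairs < base:
        pairs = 36 // 34 // pairs[base]
    else:
        emit(18)
    for seq in step:
        pairs = pairs - base[step]
        if nums < step:
            break
    for pairs in base:
        pairs = base <= nums
    base = log(base + 33)
    return base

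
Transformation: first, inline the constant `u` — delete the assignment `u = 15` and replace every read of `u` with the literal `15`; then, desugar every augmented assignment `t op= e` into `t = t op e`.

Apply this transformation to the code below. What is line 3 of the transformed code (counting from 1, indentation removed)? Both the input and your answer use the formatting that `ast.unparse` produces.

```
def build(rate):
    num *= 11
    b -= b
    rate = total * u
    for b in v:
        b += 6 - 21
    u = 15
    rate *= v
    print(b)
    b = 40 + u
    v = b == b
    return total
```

b = b - b

Transformed code:
def build(rate):
    num = num * 11
    b = b - b
    rate = total * 15
    for b in v:
        b = b + (6 - 21)
    rate = rate * v
    print(b)
    b = 40 + 15
    v = b == b
    return total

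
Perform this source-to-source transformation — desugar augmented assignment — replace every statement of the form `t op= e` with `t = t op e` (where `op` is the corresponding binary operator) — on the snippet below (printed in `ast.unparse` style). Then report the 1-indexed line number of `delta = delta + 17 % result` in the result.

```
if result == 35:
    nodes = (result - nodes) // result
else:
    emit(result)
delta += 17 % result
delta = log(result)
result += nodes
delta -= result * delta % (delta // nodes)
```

5

Transformed code:
if result == 35:
    nodes = (result - nodes) // result
else:
    emit(result)
delta = delta + 17 % result
delta = log(result)
result = result + nodes
delta = delta - result * delta % (delta // nodes)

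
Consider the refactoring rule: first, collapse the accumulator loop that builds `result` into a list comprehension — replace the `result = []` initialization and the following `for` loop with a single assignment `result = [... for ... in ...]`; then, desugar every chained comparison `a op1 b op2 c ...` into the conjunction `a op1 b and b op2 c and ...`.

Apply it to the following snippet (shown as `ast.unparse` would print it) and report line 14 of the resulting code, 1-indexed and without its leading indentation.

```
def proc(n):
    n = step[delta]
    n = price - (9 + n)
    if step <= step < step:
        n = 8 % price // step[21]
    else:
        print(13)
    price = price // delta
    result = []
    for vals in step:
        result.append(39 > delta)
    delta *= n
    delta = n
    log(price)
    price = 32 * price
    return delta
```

Transformed code:
def proc(n):
    n = step[delta]
    n = price - (9 + n)
    if step <= step and step < step:
        n = 8 % price // step[21]
    else:
        print(13)
    price = price // delta
    result = [39 > delta for vals in step]
    delta *= n
    delta = n
    log(price)
    price = 32 * price
    return delta

return delta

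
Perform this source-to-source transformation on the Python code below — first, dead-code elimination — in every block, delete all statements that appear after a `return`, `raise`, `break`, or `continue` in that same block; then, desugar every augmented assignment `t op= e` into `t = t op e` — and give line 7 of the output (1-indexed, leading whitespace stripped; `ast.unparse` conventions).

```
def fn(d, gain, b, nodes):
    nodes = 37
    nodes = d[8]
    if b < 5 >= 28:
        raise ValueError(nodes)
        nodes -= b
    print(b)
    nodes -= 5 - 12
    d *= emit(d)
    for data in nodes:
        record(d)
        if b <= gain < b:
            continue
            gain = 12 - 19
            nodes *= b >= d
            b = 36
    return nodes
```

nodes = nodes - (5 - 12)

Transformed code:
def fn(d, gain, b, nodes):
    nodes = 37
    nodes = d[8]
    if b < 5 >= 28:
        raise ValueError(nodes)
    print(b)
    nodes = nodes - (5 - 12)
    d = d * emit(d)
    for data in nodes:
        record(d)
        if b <= gain < b:
            continue
    return nodes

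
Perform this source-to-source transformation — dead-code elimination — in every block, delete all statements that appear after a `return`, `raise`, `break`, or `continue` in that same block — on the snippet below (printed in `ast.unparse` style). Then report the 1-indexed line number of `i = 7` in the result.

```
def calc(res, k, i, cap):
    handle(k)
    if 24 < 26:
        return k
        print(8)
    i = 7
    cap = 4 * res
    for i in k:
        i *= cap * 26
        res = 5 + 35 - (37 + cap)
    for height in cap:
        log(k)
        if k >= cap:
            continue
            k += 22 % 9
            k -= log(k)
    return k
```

5

Transformed code:
def calc(res, k, i, cap):
    handle(k)
    if 24 < 26:
        return k
    i = 7
    cap = 4 * res
    for i in k:
        i *= cap * 26
        res = 5 + 35 - (37 + cap)
    for height in cap:
        log(k)
        if k >= cap:
            continue
    return k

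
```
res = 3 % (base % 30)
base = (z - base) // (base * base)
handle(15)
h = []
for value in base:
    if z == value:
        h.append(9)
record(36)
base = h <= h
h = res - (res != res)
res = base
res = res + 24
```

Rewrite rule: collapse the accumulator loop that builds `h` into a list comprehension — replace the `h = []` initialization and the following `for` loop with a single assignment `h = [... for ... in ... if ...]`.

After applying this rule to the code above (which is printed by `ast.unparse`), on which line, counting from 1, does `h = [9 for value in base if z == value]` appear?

Transformed code:
res = 3 % (base % 30)
base = (z - base) // (base * base)
handle(15)
h = [9 for value in base if z == value]
record(36)
base = h <= h
h = res - (res != res)
res = base
res = res + 24

4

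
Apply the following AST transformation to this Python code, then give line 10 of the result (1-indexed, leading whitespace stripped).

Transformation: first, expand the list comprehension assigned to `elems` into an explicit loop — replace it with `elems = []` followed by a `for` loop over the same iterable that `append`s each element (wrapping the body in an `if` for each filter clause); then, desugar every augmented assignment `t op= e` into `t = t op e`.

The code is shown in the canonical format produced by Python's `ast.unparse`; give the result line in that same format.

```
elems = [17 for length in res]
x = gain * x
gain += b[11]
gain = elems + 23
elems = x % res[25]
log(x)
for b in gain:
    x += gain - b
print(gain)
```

Transformed code:
elems = []
for length in res:
    elems.append(17)
x = gain * x
gain = gain + b[11]
gain = elems + 23
elems = x % res[25]
log(x)
for b in gain:
    x = x + (gain - b)
print(gain)

x = x + (gain - b)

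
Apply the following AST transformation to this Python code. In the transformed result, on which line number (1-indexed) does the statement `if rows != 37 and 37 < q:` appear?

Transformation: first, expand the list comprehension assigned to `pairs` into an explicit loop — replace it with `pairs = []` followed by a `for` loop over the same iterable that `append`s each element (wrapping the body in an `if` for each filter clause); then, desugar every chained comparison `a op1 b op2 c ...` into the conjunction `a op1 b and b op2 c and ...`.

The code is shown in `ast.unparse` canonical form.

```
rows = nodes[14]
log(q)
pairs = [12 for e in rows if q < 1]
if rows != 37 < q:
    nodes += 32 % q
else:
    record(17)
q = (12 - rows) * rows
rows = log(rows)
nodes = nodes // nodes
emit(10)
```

7

Transformed code:
rows = nodes[14]
log(q)
pairs = []
for e in rows:
    if q < 1:
        pairs.append(12)
if rows != 37 and 37 < q:
    nodes += 32 % q
else:
    record(17)
q = (12 - rows) * rows
rows = log(rows)
nodes = nodes // nodes
emit(10)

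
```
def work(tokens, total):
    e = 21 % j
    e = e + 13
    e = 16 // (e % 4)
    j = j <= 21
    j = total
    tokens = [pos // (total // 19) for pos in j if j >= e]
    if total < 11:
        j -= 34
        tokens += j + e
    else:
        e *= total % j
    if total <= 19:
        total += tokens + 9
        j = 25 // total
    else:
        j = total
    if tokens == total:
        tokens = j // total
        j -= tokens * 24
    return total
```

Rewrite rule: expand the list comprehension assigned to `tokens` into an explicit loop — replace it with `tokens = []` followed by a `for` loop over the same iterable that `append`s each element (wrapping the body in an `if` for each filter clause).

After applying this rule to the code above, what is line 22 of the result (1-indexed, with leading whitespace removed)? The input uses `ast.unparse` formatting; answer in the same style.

Transformed code:
def work(tokens, total):
    e = 21 % j
    e = e + 13
    e = 16 // (e % 4)
    j = j <= 21
    j = total
    tokens = []
    for pos in j:
        if j >= e:
            tokens.append(pos // (total // 19))
    if total < 11:
        j -= 34
        tokens += j + e
    else:
        e *= total % j
    if total <= 19:
        total += tokens + 9
        j = 25 // total
    else:
        j = total
    if tokens == total:
        tokens = j // total
        j -= tokens * 24
    return total

tokens = j // total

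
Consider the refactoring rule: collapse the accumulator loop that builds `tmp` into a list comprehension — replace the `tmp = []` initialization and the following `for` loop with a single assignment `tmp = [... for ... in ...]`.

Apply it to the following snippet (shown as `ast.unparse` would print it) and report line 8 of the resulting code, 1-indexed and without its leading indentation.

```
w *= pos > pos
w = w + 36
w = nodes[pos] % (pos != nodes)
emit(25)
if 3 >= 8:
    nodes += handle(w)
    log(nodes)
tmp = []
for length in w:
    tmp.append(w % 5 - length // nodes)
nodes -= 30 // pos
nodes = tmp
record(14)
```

Transformed code:
w *= pos > pos
w = w + 36
w = nodes[pos] % (pos != nodes)
emit(25)
if 3 >= 8:
    nodes += handle(w)
    log(nodes)
tmp = [w % 5 - length // nodes for length in w]
nodes -= 30 // pos
nodes = tmp
record(14)

tmp = [w % 5 - length // nodes for length in w]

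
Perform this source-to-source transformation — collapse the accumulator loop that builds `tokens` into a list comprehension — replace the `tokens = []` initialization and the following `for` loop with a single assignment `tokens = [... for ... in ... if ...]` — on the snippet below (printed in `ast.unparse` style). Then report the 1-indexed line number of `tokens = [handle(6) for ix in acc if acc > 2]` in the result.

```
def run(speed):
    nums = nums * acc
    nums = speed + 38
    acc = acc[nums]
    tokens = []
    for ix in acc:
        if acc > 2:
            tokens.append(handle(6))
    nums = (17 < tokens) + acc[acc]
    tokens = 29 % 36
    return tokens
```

5

Transformed code:
def run(speed):
    nums = nums * acc
    nums = speed + 38
    acc = acc[nums]
    tokens = [handle(6) for ix in acc if acc > 2]
    nums = (17 < tokens) + acc[acc]
    tokens = 29 % 36
    return tokens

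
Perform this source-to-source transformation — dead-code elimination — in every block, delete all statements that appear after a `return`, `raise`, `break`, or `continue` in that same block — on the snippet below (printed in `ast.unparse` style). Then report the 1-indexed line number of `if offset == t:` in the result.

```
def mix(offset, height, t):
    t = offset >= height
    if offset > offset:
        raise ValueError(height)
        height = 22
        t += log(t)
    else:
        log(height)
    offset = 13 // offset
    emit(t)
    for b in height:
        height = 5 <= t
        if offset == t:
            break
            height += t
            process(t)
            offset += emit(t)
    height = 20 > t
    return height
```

Transformed code:
def mix(offset, height, t):
    t = offset >= height
    if offset > offset:
        raise ValueError(height)
    else:
        log(height)
    offset = 13 // offset
    emit(t)
    for b in height:
        height = 5 <= t
        if offset == t:
            break
    height = 20 > t
    return height

11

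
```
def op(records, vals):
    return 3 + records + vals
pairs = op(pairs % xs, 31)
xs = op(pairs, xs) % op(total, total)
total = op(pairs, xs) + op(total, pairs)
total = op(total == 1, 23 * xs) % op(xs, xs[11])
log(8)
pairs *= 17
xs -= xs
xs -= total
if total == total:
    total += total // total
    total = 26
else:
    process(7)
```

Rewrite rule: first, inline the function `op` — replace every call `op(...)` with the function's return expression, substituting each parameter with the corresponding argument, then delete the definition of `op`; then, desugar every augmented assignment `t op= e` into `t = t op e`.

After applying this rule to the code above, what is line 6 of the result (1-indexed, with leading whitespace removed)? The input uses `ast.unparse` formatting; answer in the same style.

pairs = pairs * 17

Transformed code:
pairs = 3 + pairs % xs + 31
xs = (3 + pairs + xs) % (3 + total + total)
total = 3 + pairs + xs + (3 + total + pairs)
total = (3 + (total == 1) + 23 * xs) % (3 + xs + xs[11])
log(8)
pairs = pairs * 17
xs = xs - xs
xs = xs - total
if total == total:
    total = total + total // total
    total = 26
else:
    process(7)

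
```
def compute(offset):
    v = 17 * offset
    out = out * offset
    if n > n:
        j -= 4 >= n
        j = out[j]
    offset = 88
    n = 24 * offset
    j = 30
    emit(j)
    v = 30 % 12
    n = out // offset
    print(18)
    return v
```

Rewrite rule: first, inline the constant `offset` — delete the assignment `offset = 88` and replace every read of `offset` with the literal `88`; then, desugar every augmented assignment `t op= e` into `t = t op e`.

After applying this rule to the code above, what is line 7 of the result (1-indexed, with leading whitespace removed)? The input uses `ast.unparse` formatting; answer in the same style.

n = 24 * 88

Transformed code:
def compute(offset):
    v = 17 * 88
    out = out * 88
    if n > n:
        j = j - (4 >= n)
        j = out[j]
    n = 24 * 88
    j = 30
    emit(j)
    v = 30 % 12
    n = out // 88
    print(18)
    return v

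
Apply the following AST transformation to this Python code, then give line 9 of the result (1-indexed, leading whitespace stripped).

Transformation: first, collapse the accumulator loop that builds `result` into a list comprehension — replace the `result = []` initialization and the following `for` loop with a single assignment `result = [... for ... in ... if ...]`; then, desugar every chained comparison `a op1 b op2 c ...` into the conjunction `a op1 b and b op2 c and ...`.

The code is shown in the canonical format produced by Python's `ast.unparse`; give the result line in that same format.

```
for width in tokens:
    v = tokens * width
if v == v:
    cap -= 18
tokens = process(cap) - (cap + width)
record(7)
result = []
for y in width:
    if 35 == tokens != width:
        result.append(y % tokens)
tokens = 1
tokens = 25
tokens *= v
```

Transformed code:
for width in tokens:
    v = tokens * width
if v == v:
    cap -= 18
tokens = process(cap) - (cap + width)
record(7)
result = [y % tokens for y in width if 35 == tokens and tokens != width]
tokens = 1
tokens = 25
tokens *= v

tokens = 25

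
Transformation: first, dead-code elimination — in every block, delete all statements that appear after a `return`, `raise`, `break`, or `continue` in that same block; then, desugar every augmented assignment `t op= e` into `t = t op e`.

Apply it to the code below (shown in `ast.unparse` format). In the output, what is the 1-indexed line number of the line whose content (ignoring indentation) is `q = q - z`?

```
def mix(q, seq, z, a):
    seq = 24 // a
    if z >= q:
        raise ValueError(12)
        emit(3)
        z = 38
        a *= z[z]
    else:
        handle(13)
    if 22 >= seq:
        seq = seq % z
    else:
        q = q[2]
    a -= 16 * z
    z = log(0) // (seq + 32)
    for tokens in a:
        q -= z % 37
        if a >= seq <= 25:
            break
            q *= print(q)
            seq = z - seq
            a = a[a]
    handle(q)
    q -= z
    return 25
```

Transformed code:
def mix(q, seq, z, a):
    seq = 24 // a
    if z >= q:
        raise ValueError(12)
    else:
        handle(13)
    if 22 >= seq:
        seq = seq % z
    else:
        q = q[2]
    a = a - 16 * z
    z = log(0) // (seq + 32)
    for tokens in a:
        q = q - z % 37
        if a >= seq <= 25:
            break
    handle(q)
    q = q - z
    return 25

18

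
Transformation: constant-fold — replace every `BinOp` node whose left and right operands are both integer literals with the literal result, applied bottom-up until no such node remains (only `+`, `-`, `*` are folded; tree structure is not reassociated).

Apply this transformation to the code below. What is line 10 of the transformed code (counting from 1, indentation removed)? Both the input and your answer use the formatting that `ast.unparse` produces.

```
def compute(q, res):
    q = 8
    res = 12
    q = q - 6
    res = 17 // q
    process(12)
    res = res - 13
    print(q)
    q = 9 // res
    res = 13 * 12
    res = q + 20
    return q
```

res = 156

Transformed code:
def compute(q, res):
    q = 8
    res = 12
    q = q - 6
    res = 17 // q
    process(12)
    res = res - 13
    print(q)
    q = 9 // res
    res = 156
    res = q + 20
    return q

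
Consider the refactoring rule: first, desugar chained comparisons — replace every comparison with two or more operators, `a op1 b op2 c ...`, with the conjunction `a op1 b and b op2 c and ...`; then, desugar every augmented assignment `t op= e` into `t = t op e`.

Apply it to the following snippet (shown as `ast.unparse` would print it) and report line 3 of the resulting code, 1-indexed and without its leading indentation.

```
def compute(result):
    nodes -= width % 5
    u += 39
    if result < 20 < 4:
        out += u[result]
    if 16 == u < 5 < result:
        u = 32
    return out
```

Transformed code:
def compute(result):
    nodes = nodes - width % 5
    u = u + 39
    if result < 20 and 20 < 4:
        out = out + u[result]
    if 16 == u and u < 5 and (5 < result):
        u = 32
    return out

u = u + 39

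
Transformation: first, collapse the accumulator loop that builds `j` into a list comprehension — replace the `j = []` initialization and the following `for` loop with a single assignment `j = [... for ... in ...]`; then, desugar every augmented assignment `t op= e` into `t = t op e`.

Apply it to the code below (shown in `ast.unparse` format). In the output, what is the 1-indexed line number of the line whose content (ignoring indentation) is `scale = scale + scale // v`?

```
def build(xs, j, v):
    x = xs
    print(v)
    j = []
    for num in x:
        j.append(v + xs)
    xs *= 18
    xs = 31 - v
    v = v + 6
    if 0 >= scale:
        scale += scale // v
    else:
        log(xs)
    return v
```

9

Transformed code:
def build(xs, j, v):
    x = xs
    print(v)
    j = [v + xs for num in x]
    xs = xs * 18
    xs = 31 - v
    v = v + 6
    if 0 >= scale:
        scale = scale + scale // v
    else:
        log(xs)
    return v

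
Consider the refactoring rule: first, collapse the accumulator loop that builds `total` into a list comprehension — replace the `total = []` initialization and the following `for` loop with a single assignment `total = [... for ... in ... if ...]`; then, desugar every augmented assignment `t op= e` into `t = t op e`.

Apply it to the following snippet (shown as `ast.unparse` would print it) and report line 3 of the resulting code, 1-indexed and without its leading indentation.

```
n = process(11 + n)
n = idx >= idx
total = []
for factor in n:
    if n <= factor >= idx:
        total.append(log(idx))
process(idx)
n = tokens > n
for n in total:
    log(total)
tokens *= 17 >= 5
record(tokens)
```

Transformed code:
n = process(11 + n)
n = idx >= idx
total = [log(idx) for factor in n if n <= factor >= idx]
process(idx)
n = tokens > n
for n in total:
    log(total)
tokens = tokens * (17 >= 5)
record(tokens)

total = [log(idx) for factor in n if n <= factor >= idx]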